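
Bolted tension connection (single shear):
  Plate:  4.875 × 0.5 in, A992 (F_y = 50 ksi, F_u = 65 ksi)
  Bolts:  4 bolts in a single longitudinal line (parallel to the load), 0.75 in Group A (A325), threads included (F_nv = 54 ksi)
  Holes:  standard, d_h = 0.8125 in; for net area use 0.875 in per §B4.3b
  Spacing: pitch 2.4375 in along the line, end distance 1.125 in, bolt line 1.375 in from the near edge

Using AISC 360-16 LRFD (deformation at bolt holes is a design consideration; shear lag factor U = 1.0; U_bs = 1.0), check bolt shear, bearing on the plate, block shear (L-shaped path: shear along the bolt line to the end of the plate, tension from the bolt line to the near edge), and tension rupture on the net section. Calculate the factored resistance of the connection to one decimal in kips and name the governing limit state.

71.6 kips (bolt shear governs)

Bolt shear: A_b = π(0.75)²/4 = 0.44179 in². φR_n = 0.75 × 54 × 0.44179 × 4 × 1 = 71.6 kips.
Bearing (0.5 in plate, F_u = 65 ksi): end bolts L_c = 1.125 − 0.8125/2 = 0.71875, R_n = min(1.2×0.71875×0.5×65, 2.4×0.75×0.5×65) = 28.031 kips/bolt; interior L_c = 2.4375 − 0.8125 = 1.625, R_n = 58.5 kips/bolt. φR_n = 0.75 × (1×28.031 + 3×58.5) = 152.6 kips.
Block shear: shear path 1×[1.125+3×2.4375] = 1×8.4375 in, A_gv = 4.2188, A_nv = 1×(8.4375 − 3.5×0.875)×0.5 = 2.6875 in²; tension to near edge: (1.375 − 0.5×0.875)×0.5 = 0.46875 in². R_n = min(0.6×65×2.6875, 0.6×50×4.2188) + 1.0×65×0.46875 = min(104.81, 126.56) + 30.469 = 135.28 kips. φR_n = 0.75 × 135.28 = 101.5 kips.
Tension rupture (net): A_n = (4.875 − 1×0.875)×0.5 = 2 in² (U = 1.0, A_e = A_n). φR_n = 0.75 × 65 × 2 = 97.5 kips.
Governing: min(71.6, 152.6, 101.5, 97.5) = 71.6 kips → bolt shear.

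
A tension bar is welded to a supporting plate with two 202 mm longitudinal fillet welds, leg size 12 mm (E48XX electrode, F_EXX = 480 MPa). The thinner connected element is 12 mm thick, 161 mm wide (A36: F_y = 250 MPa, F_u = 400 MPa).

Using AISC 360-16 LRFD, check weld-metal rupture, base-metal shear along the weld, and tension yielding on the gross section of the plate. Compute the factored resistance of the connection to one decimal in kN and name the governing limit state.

434.7 kN (gross-section yield governs)

Weld metal: throat = 0.707×12 = 8.484 mm, L = 2×202 = 404 mm. φR_n = 0.75 × 0.6 × 480 × 8.484 × 404 = 740.3 kN.
Base metal shear (12 mm plate): yield φR_n = 1.0×0.6×250×12×404 = 727.2 kN; rupture φR_n = 0.75×0.6×400×12×404 = 872.6 kN; take 727.2 kN (yield).
Tension yield (gross): A_g = 161×12 = 1932 mm². φR_n = 0.90 × 250 × 1932 = 434.7 kN.
Governing: min(740.3, 727.2, 434.7) = 434.7 kN → gross-section yield.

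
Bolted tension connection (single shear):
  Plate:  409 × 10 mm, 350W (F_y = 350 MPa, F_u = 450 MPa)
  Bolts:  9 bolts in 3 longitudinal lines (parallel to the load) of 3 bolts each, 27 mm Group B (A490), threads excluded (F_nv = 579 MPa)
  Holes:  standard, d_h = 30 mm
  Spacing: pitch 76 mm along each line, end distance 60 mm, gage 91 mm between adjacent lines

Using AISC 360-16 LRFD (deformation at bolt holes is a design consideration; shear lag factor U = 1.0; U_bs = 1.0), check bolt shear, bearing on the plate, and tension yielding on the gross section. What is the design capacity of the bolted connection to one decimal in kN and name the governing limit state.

1288.4 kN (gross-section yield governs)

Bolt shear: A_b = π(27)²/4 = 572.56 mm². φR_n = 0.75 × 579 × 572.56 × 9 × 1 = 2237.7 kN.
Bearing (10 mm plate, F_u = 450 MPa): end bolts L_c = 60 − 30/2 = 45, R_n = min(1.2×45×10×450, 2.4×27×10×450) = 243 kN/bolt; interior L_c = 76 − 30 = 46, R_n = 248.4 kN/bolt. φR_n = 0.75 × (3×243 + 6×248.4) = 1664.6 kN.
Tension yield (gross): A_g = 409×10 = 4090 mm². φR_n = 0.90 × 350 × 4090 = 1288.4 kN.
Governing: min(2237.7, 1664.6, 1288.4) = 1288.4 kN → gross-section yield.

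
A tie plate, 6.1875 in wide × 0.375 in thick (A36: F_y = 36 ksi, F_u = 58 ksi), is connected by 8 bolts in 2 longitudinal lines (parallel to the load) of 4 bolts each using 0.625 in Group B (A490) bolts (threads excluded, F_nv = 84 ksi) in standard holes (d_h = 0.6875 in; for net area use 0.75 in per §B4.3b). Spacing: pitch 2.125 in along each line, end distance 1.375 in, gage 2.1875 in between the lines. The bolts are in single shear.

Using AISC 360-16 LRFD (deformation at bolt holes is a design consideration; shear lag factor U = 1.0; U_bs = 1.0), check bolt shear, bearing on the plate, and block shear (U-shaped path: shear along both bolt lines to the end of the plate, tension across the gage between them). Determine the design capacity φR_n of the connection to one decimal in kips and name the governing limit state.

117.6 kips (block shear governs)

Bolt shear: A_b = π(0.625)²/4 = 0.3068 in². φR_n = 0.75 × 84 × 0.3068 × 8 × 1 = 154.6 kips.
Bearing (0.375 in plate, F_u = 58 ksi): end bolts L_c = 1.375 − 0.6875/2 = 1.03125, R_n = min(1.2×1.03125×0.375×58, 2.4×0.625×0.375×58) = 26.916 kips/bolt; interior L_c = 2.125 − 0.6875 = 1.4375, R_n = 32.625 kips/bolt. φR_n = 0.75 × (2×26.916 + 6×32.625) = 187.2 kips.
Block shear: shear path 2×[1.375+3×2.125] = 2×7.75 in, A_gv = 5.8125, A_nv = 2×(7.75 − 3.5×0.75)×0.375 = 3.8438 in²; tension across gage: (2.1875 − 1×0.75)×0.375 = 0.53906 in². R_n = min(0.6×58×3.8438, 0.6×36×5.8125) + 1.0×58×0.53906 = min(133.76, 125.55) + 31.265 = 156.82 kips. φR_n = 0.75 × 156.82 = 117.6 kips.
Governing: min(154.6, 187.2, 117.6) = 117.6 kips → block shear.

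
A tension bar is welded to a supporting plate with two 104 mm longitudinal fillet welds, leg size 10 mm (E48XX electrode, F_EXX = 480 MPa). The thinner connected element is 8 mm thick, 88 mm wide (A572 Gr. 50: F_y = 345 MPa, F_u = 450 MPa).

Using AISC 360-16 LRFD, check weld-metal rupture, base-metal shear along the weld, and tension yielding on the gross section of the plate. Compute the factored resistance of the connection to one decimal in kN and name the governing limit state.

218.6 kN (gross-section yield governs)

Weld metal: throat = 0.707×10 = 7.07 mm, L = 2×104 = 208 mm. φR_n = 0.75 × 0.6 × 480 × 7.07 × 208 = 317.6 kN.
Base metal shear (8 mm plate): yield φR_n = 1.0×0.6×345×8×208 = 344.4 kN; rupture φR_n = 0.75×0.6×450×8×208 = 337.0 kN; take 337.0 kN (rupture).
Tension yield (gross): A_g = 88×8 = 704 mm². φR_n = 0.90 × 345 × 704 = 218.6 kN.
Governing: min(317.6, 337.0, 218.6) = 218.6 kN → gross-section yield.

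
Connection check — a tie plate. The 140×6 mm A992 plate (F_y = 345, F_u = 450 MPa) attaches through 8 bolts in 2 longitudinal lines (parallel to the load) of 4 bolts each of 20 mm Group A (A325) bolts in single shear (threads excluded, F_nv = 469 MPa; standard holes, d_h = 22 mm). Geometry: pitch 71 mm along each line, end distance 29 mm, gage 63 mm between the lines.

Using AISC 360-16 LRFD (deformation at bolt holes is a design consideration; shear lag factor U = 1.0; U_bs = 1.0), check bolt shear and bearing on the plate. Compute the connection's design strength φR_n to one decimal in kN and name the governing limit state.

670.7 kN (bearing governs)

Bolt shear: A_b = π(20)²/4 = 314.16 mm². φR_n = 0.75 × 469 × 314.16 × 8 × 1 = 884.0 kN.
Bearing (6 mm plate, F_u = 450 MPa): end bolts L_c = 29 − 22/2 = 18, R_n = min(1.2×18×6×450, 2.4×20×6×450) = 58.32 kN/bolt; interior L_c = 71 − 22 = 49, R_n = 129.6 kN/bolt. φR_n = 0.75 × (2×58.32 + 6×129.6) = 670.7 kN.
Governing: min(884.0, 670.7) = 670.7 kN → bearing.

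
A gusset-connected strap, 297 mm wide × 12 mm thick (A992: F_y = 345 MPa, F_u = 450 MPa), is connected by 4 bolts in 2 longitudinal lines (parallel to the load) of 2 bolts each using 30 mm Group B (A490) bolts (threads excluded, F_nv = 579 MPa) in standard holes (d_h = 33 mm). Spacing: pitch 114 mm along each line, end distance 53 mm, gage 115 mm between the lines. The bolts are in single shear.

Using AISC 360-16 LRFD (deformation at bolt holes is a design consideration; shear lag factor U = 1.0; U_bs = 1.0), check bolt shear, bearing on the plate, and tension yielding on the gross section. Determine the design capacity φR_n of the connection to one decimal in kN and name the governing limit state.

938.0 kN (bearing governs)

Bolt shear: A_b = π(30)²/4 = 706.86 mm². φR_n = 0.75 × 579 × 706.86 × 4 × 1 = 1227.8 kN.
Bearing (12 mm plate, F_u = 450 MPa): end bolts L_c = 53 − 33/2 = 36.5, R_n = min(1.2×36.5×12×450, 2.4×30×12×450) = 236.52 kN/bolt; interior L_c = 114 − 33 = 81, R_n = 388.8 kN/bolt. φR_n = 0.75 × (2×236.52 + 2×388.8) = 938.0 kN.
Tension yield (gross): A_g = 297×12 = 3564 mm². φR_n = 0.90 × 345 × 3564 = 1106.6 kN.
Governing: min(1227.8, 938.0, 1106.6) = 938.0 kN → bearing.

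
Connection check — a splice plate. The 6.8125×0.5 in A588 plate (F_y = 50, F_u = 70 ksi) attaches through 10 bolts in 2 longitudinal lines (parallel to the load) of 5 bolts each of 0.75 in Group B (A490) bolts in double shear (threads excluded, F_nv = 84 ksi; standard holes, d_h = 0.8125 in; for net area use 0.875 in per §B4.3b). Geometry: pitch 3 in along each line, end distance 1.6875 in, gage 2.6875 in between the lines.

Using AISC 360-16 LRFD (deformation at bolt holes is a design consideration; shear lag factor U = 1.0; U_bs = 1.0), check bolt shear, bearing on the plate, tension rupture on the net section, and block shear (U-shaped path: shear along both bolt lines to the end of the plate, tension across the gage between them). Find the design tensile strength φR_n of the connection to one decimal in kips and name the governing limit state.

Bolt shear: A_b = π(0.75)²/4 = 0.44179 in². φR_n = 0.75 × 84 × 0.44179 × 10 × 2 = 556.7 kips.
Bearing (0.5 in plate, F_u = 70 ksi): end bolts L_c = 1.6875 − 0.8125/2 = 1.28125, R_n = min(1.2×1.28125×0.5×70, 2.4×0.75×0.5×70) = 53.813 kips/bolt; interior L_c = 3 − 0.8125 = 2.1875, R_n = 63 kips/bolt. φR_n = 0.75 × (2×53.813 + 8×63) = 458.7 kips.
Tension rupture (net): A_n = (6.8125 − 2×0.875)×0.5 = 2.5313 in² (U = 1.0, A_e = A_n). φR_n = 0.75 × 70 × 2.5313 = 132.9 kips.
Block shear: shear path 2×[1.6875+4×3] = 2×13.6875 in, A_gv = 13.688, A_nv = 2×(13.6875 − 4.5×0.875)×0.5 = 9.75 in²; tension across gage: (2.6875 − 1×0.875)×0.5 = 0.90625 in². R_n = min(0.6×70×9.75, 0.6×50×13.688) + 1.0×70×0.90625 = min(409.5, 410.64) + 63.438 = 472.94 kips. φR_n = 0.75 × 472.94 = 354.7 kips.
Governing: min(556.7, 458.7, 132.9, 354.7) = 132.9 kips → net-section rupture.

132.9 kips (net-section rupture governs)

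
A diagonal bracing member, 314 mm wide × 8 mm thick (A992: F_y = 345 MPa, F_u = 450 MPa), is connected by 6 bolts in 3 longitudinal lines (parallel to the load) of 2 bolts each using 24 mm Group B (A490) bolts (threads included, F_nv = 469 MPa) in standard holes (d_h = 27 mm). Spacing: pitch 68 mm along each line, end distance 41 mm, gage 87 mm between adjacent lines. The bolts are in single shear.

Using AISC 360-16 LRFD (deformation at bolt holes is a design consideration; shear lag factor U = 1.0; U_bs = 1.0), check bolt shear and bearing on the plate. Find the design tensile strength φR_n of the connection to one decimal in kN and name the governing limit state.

665.8 kN (bearing governs)

Bolt shear: A_b = π(24)²/4 = 452.39 mm². φR_n = 0.75 × 469 × 452.39 × 6 × 1 = 954.8 kN.
Bearing (8 mm plate, F_u = 450 MPa): end bolts L_c = 41 − 27/2 = 27.5, R_n = min(1.2×27.5×8×450, 2.4×24×8×450) = 118.8 kN/bolt; interior L_c = 68 − 27 = 41, R_n = 177.12 kN/bolt. φR_n = 0.75 × (3×118.8 + 3×177.12) = 665.8 kN.
Governing: min(954.8, 665.8) = 665.8 kN → bearing.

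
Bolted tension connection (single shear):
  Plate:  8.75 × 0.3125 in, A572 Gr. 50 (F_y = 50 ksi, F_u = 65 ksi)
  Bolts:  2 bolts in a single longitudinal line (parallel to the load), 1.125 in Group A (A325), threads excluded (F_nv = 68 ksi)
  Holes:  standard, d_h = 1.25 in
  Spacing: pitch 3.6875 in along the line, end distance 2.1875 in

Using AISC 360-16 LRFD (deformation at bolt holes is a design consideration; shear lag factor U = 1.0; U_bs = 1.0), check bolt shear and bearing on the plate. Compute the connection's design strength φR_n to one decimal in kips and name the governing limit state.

Bolt shear: A_b = π(1.125)²/4 = 0.99402 in². φR_n = 0.75 × 68 × 0.99402 × 2 × 1 = 101.4 kips.
Bearing (0.3125 in plate, F_u = 65 ksi): end bolts L_c = 2.1875 − 1.25/2 = 1.5625, R_n = min(1.2×1.5625×0.3125×65, 2.4×1.125×0.3125×65) = 38.086 kips/bolt; interior L_c = 3.6875 − 1.25 = 2.4375, R_n = 54.844 kips/bolt. φR_n = 0.75 × (1×38.086 + 1×54.844) = 69.7 kips.
Governing: min(101.4, 69.7) = 69.7 kips → bearing.

69.7 kips (bearing governs)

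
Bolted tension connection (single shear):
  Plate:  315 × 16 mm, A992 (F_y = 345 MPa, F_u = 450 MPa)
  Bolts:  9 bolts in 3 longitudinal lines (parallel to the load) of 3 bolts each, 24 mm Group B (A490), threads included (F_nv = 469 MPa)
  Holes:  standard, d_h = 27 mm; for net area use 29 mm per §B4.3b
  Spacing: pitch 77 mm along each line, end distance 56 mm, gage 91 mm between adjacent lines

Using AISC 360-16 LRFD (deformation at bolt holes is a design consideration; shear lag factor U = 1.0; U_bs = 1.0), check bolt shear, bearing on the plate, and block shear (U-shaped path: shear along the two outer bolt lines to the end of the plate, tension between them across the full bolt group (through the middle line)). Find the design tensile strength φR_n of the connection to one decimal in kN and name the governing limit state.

1432.2 kN (bolt shear governs)

Bolt shear: A_b = π(24)²/4 = 452.39 mm². φR_n = 0.75 × 469 × 452.39 × 9 × 1 = 1432.2 kN.
Bearing (16 mm plate, F_u = 450 MPa): end bolts L_c = 56 − 27/2 = 42.5, R_n = min(1.2×42.5×16×450, 2.4×24×16×450) = 367.2 kN/bolt; interior L_c = 77 − 27 = 50, R_n = 414.72 kN/bolt. φR_n = 0.75 × (3×367.2 + 6×414.72) = 2692.4 kN.
Block shear: shear path 2×[56+2×77] = 2×210 mm, A_gv = 6720, A_nv = 2×(210 − 2.5×29)×16 = 4400 mm²; tension across gage: (182 − 2×29)×16 = 1984 mm². R_n = min(0.6×450×4400, 0.6×345×6720) + 1.0×450×1984 = min(1188, 1391) + 892.8 = 2080.8 kN. φR_n = 0.75 × 2080.8 = 1560.6 kN.
Governing: min(1432.2, 2692.4, 1560.6) = 1432.2 kN → bolt shear.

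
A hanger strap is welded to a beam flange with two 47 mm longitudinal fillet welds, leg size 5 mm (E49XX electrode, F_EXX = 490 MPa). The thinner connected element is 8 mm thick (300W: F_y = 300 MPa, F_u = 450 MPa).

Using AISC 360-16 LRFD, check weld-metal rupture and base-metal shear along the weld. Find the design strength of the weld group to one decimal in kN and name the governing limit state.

Weld metal: throat = 0.707×5 = 3.535 mm, L = 2×47 = 94 mm. φR_n = 0.75 × 0.6 × 490 × 3.535 × 94 = 73.3 kN.
Base metal shear (8 mm plate): yield φR_n = 1.0×0.6×300×8×94 = 135.4 kN; rupture φR_n = 0.75×0.6×450×8×94 = 152.3 kN; take 135.4 kN (yield).
Governing: min(73.3, 135.4) = 73.3 kN → weld metal.

73.3 kN (weld metal governs)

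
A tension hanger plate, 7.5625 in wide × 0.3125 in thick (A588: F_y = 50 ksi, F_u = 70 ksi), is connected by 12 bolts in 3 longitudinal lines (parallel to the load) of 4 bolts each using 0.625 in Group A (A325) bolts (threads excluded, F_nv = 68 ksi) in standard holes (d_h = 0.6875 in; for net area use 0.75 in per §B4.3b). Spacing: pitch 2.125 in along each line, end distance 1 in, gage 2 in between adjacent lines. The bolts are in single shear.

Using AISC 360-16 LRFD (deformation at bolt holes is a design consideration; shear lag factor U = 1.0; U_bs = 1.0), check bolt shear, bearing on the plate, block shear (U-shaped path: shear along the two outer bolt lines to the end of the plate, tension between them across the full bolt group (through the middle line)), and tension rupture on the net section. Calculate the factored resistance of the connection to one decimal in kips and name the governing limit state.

87.2 kips (net-section rupture governs)

Bolt shear: A_b = π(0.625)²/4 = 0.3068 in². φR_n = 0.75 × 68 × 0.3068 × 12 × 1 = 187.8 kips.
Bearing (0.3125 in plate, F_u = 70 ksi): end bolts L_c = 1 − 0.6875/2 = 0.65625, R_n = min(1.2×0.65625×0.3125×70, 2.4×0.625×0.3125×70) = 17.227 kips/bolt; interior L_c = 2.125 − 0.6875 = 1.4375, R_n = 32.813 kips/bolt. φR_n = 0.75 × (3×17.227 + 9×32.813) = 260.2 kips.
Block shear: shear path 2×[1+3×2.125] = 2×7.375 in, A_gv = 4.6094, A_nv = 2×(7.375 − 3.5×0.75)×0.3125 = 2.9688 in²; tension across gage: (4 − 2×0.75)×0.3125 = 0.78125 in². R_n = min(0.6×70×2.9688, 0.6×50×4.6094) + 1.0×70×0.78125 = min(124.69, 138.28) + 54.688 = 179.38 kips. φR_n = 0.75 × 179.38 = 134.5 kips.
Tension rupture (net): A_n = (7.5625 − 3×0.75)×0.3125 = 1.6602 in² (U = 1.0, A_e = A_n). φR_n = 0.75 × 70 × 1.6602 = 87.2 kips.
Governing: min(187.8, 260.2, 134.5, 87.2) = 87.2 kips → net-section rupture.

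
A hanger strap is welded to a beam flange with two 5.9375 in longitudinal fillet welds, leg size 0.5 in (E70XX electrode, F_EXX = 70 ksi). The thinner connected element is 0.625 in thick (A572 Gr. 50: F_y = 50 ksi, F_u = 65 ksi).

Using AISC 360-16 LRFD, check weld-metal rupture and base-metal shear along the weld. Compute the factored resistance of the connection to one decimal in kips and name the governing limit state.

Weld metal: throat = 0.707×0.5 = 0.3535 in, L = 2×5.9375 = 11.875 in. φR_n = 0.75 × 0.6 × 70 × 0.3535 × 11.875 = 132.2 kips.
Base metal shear (0.625 in plate): yield φR_n = 1.0×0.6×50×0.625×11.875 = 222.7 kips; rupture φR_n = 0.75×0.6×65×0.625×11.875 = 217.1 kips; take 217.1 kips (rupture).
Governing: min(132.2, 217.1) = 132.2 kips → weld metal.

132.2 kips (weld metal governs)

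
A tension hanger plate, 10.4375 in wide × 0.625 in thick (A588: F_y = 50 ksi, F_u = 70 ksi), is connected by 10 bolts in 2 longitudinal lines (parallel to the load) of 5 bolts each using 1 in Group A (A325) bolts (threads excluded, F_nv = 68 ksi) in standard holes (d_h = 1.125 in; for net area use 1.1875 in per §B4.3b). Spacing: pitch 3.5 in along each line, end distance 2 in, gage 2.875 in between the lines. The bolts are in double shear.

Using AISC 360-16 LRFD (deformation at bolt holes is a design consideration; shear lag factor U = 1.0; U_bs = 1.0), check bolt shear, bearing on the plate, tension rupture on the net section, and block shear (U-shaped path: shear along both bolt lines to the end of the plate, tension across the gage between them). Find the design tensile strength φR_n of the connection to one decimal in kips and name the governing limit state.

264.6 kips (net-section rupture governs)

Bolt shear: A_b = π(1)²/4 = 0.7854 in². φR_n = 0.75 × 68 × 0.7854 × 10 × 2 = 801.1 kips.
Bearing (0.625 in plate, F_u = 70 ksi): end bolts L_c = 2 − 1.125/2 = 1.4375, R_n = min(1.2×1.4375×0.625×70, 2.4×1×0.625×70) = 75.469 kips/bolt; interior L_c = 3.5 − 1.125 = 2.375, R_n = 105 kips/bolt. φR_n = 0.75 × (2×75.469 + 8×105) = 743.2 kips.
Tension rupture (net): A_n = (10.4375 − 2×1.1875)×0.625 = 5.0391 in² (U = 1.0, A_e = A_n). φR_n = 0.75 × 70 × 5.0391 = 264.6 kips.
Block shear: shear path 2×[2+4×3.5] = 2×16 in, A_gv = 20, A_nv = 2×(16 − 4.5×1.1875)×0.625 = 13.32 in²; tension across gage: (2.875 − 1×1.1875)×0.625 = 1.0547 in². R_n = min(0.6×70×13.32, 0.6×50×20) + 1.0×70×1.0547 = min(559.44, 600) + 73.829 = 633.27 kips. φR_n = 0.75 × 633.27 = 475.0 kips.
Governing: min(801.1, 743.2, 264.6, 475.0) = 264.6 kips → net-section rupture.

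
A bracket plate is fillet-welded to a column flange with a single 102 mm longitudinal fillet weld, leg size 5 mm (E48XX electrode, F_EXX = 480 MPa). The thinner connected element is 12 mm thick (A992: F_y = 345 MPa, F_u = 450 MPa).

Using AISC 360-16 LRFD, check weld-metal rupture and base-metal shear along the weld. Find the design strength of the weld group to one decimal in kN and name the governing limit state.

Weld metal: throat = 0.707×5 = 3.535 mm, L = 102 mm. φR_n = 0.75 × 0.6 × 480 × 3.535 × 102 = 77.9 kN.
Base metal shear (12 mm plate): yield φR_n = 1.0×0.6×345×12×102 = 253.4 kN; rupture φR_n = 0.75×0.6×450×12×102 = 247.9 kN; take 247.9 kN (rupture).
Governing: min(77.9, 247.9) = 77.9 kN → weld metal.

77.9 kN (weld metal governs)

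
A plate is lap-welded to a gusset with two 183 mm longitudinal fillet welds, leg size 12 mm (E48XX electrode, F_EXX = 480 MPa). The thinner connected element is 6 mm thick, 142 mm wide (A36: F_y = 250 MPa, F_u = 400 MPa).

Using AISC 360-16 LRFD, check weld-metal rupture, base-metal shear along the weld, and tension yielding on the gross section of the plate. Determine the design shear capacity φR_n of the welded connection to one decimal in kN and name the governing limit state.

Weld metal: throat = 0.707×12 = 8.484 mm, L = 2×183 = 366 mm. φR_n = 0.75 × 0.6 × 480 × 8.484 × 366 = 670.7 kN.
Base metal shear (6 mm plate): yield φR_n = 1.0×0.6×250×6×366 = 329.4 kN; rupture φR_n = 0.75×0.6×400×6×366 = 395.3 kN; take 329.4 kN (yield).
Tension yield (gross): A_g = 142×6 = 852 mm². φR_n = 0.90 × 250 × 852 = 191.7 kN.
Governing: min(670.7, 329.4, 191.7) = 191.7 kN → gross-section yield.

191.7 kN (gross-section yield governs)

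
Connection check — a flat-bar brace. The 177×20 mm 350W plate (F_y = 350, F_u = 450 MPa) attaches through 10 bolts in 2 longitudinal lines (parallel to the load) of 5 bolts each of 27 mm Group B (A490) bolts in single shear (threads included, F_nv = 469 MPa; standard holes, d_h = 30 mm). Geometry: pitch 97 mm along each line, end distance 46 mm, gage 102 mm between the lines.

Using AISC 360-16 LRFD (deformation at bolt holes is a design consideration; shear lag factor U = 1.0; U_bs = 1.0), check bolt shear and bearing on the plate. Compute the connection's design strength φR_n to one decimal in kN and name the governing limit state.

Bolt shear: A_b = π(27)²/4 = 572.56 mm². φR_n = 0.75 × 469 × 572.56 × 10 × 1 = 2014.0 kN.
Bearing (20 mm plate, F_u = 450 MPa): end bolts L_c = 46 − 30/2 = 31, R_n = min(1.2×31×20×450, 2.4×27×20×450) = 334.8 kN/bolt; interior L_c = 97 − 30 = 67, R_n = 583.2 kN/bolt. φR_n = 0.75 × (2×334.8 + 8×583.2) = 4001.4 kN.
Governing: min(2014.0, 4001.4) = 2014.0 kN → bolt shear.

2014.0 kN (bolt shear governs)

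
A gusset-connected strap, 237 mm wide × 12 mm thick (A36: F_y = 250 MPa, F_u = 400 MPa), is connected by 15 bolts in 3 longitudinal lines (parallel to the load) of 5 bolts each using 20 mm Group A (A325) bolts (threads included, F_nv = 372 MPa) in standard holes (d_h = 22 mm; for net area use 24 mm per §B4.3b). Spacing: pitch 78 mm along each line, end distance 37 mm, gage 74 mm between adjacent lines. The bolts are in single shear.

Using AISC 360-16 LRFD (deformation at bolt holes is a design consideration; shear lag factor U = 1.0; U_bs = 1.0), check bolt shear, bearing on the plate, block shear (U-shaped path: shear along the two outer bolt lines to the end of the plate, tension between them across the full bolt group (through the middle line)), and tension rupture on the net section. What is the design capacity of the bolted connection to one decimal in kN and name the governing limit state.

Bolt shear: A_b = π(20)²/4 = 314.16 mm². φR_n = 0.75 × 372 × 314.16 × 15 × 1 = 1314.8 kN.
Bearing (12 mm plate, F_u = 400 MPa): end bolts L_c = 37 − 22/2 = 26, R_n = min(1.2×26×12×400, 2.4×20×12×400) = 149.76 kN/bolt; interior L_c = 78 − 22 = 56, R_n = 230.4 kN/bolt. φR_n = 0.75 × (3×149.76 + 12×230.4) = 2410.6 kN.
Block shear: shear path 2×[37+4×78] = 2×349 mm, A_gv = 8376, A_nv = 2×(349 − 4.5×24)×12 = 5784 mm²; tension across gage: (148 − 2×24)×12 = 1200 mm². R_n = min(0.6×400×5784, 0.6×250×8376) + 1.0×400×1200 = min(1388.2, 1256.4) + 480 = 1736.4 kN. φR_n = 0.75 × 1736.4 = 1302.3 kN.
Tension rupture (net): A_n = (237 − 3×24)×12 = 1980 mm² (U = 1.0, A_e = A_n). φR_n = 0.75 × 400 × 1980 = 594.0 kN.
Governing: min(1314.8, 2410.6, 1302.3, 594.0) = 594.0 kN → net-section rupture.

594.0 kN (net-section rupture governs)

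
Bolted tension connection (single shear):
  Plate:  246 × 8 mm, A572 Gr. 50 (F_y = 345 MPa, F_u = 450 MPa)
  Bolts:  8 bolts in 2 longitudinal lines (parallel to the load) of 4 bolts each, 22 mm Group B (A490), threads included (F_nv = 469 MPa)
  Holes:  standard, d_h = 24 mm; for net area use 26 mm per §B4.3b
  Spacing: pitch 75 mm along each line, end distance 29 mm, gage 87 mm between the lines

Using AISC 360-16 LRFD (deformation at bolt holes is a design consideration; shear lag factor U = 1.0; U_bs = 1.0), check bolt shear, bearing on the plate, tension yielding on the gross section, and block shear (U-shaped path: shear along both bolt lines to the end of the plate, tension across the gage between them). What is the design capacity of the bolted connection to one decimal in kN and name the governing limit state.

611.1 kN (gross-section yield governs)

Bolt shear: A_b = π(22)²/4 = 380.13 mm². φR_n = 0.75 × 469 × 380.13 × 8 × 1 = 1069.7 kN.
Bearing (8 mm plate, F_u = 450 MPa): end bolts L_c = 29 − 24/2 = 17, R_n = min(1.2×17×8×450, 2.4×22×8×450) = 73.44 kN/bolt; interior L_c = 75 − 24 = 51, R_n = 190.08 kN/bolt. φR_n = 0.75 × (2×73.44 + 6×190.08) = 965.5 kN.
Tension yield (gross): A_g = 246×8 = 1968 mm². φR_n = 0.90 × 345 × 1968 = 611.1 kN.
Block shear: shear path 2×[29+3×75] = 2×254 mm, A_gv = 4064, A_nv = 2×(254 − 3.5×26)×8 = 2608 mm²; tension across gage: (87 − 1×26)×8 = 488 mm². R_n = min(0.6×450×2608, 0.6×345×4064) + 1.0×450×488 = min(704.16, 841.25) + 219.6 = 923.76 kN. φR_n = 0.75 × 923.76 = 692.8 kN.
Governing: min(1069.7, 965.5, 611.1, 692.8) = 611.1 kN → gross-section yield.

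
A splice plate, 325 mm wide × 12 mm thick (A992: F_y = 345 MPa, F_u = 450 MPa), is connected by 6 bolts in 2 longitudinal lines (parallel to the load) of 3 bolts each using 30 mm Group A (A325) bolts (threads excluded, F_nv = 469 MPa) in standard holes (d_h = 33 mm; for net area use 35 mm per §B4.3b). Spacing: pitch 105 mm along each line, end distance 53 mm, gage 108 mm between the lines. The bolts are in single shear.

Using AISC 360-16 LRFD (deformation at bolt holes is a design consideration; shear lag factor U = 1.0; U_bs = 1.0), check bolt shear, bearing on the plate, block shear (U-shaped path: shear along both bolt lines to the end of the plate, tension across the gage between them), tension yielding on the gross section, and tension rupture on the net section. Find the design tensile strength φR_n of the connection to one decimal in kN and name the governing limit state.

1032.8 kN (net-section rupture governs)

Bolt shear: A_b = π(30)²/4 = 706.86 mm². φR_n = 0.75 × 469 × 706.86 × 6 × 1 = 1491.8 kN.
Bearing (12 mm plate, F_u = 450 MPa): end bolts L_c = 53 − 33/2 = 36.5, R_n = min(1.2×36.5×12×450, 2.4×30×12×450) = 236.52 kN/bolt; interior L_c = 105 − 33 = 72, R_n = 388.8 kN/bolt. φR_n = 0.75 × (2×236.52 + 4×388.8) = 1521.2 kN.
Block shear: shear path 2×[53+2×105] = 2×263 mm, A_gv = 6312, A_nv = 2×(263 − 2.5×35)×12 = 4212 mm²; tension across gage: (108 − 1×35)×12 = 876 mm². R_n = min(0.6×450×4212, 0.6×345×6312) + 1.0×450×876 = min(1137.2, 1306.6) + 394.2 = 1531.4 kN. φR_n = 0.75 × 1531.4 = 1148.6 kN.
Tension yield (gross): A_g = 325×12 = 3900 mm². φR_n = 0.90 × 345 × 3900 = 1211.0 kN.
Tension rupture (net): A_n = (325 − 2×35)×12 = 3060 mm² (U = 1.0, A_e = A_n). φR_n = 0.75 × 450 × 3060 = 1032.8 kN.
Governing: min(1491.8, 1521.2, 1148.6, 1211.0, 1032.8) = 1032.8 kN → net-section rupture.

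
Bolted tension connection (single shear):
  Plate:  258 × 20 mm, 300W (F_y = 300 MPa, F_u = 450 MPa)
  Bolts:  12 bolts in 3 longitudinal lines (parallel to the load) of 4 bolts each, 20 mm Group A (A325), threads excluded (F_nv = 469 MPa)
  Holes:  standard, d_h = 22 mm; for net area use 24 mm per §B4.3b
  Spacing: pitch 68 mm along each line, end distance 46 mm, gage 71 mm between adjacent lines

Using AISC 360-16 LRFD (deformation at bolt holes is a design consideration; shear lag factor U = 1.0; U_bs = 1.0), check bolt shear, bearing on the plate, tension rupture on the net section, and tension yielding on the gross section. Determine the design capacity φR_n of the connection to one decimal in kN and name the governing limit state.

Bolt shear: A_b = π(20)²/4 = 314.16 mm². φR_n = 0.75 × 469 × 314.16 × 12 × 1 = 1326.1 kN.
Bearing (20 mm plate, F_u = 450 MPa): end bolts L_c = 46 − 22/2 = 35, R_n = min(1.2×35×20×450, 2.4×20×20×450) = 378 kN/bolt; interior L_c = 68 − 22 = 46, R_n = 432 kN/bolt. φR_n = 0.75 × (3×378 + 9×432) = 3766.5 kN.
Tension rupture (net): A_n = (258 − 3×24)×20 = 3720 mm² (U = 1.0, A_e = A_n). φR_n = 0.75 × 450 × 3720 = 1255.5 kN.
Tension yield (gross): A_g = 258×20 = 5160 mm². φR_n = 0.90 × 300 × 5160 = 1393.2 kN.
Governing: min(1326.1, 3766.5, 1255.5, 1393.2) = 1255.5 kN → net-section rupture.

1255.5 kN (net-section rupture governs)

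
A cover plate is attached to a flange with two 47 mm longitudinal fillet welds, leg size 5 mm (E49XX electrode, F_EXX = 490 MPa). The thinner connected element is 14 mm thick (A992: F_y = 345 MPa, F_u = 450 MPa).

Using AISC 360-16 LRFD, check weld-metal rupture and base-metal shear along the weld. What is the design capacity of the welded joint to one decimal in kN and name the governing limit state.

73.3 kN (weld metal governs)

Weld metal: throat = 0.707×5 = 3.535 mm, L = 2×47 = 94 mm. φR_n = 0.75 × 0.6 × 490 × 3.535 × 94 = 73.3 kN.
Base metal shear (14 mm plate): yield φR_n = 1.0×0.6×345×14×94 = 272.4 kN; rupture φR_n = 0.75×0.6×450×14×94 = 266.5 kN; take 266.5 kN (rupture).
Governing: min(73.3, 266.5) = 73.3 kN → weld metal.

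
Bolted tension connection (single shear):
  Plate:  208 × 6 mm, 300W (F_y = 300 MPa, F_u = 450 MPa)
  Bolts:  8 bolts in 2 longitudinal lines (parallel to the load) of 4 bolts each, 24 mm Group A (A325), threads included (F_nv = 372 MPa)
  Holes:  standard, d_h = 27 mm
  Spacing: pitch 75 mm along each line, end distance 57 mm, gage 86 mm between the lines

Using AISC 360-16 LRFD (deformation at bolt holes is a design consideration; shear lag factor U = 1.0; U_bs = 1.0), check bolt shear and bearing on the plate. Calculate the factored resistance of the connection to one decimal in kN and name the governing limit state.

Bolt shear: A_b = π(24)²/4 = 452.39 mm². φR_n = 0.75 × 372 × 452.39 × 8 × 1 = 1009.7 kN.
Bearing (6 mm plate, F_u = 450 MPa): end bolts L_c = 57 − 27/2 = 43.5, R_n = min(1.2×43.5×6×450, 2.4×24×6×450) = 140.94 kN/bolt; interior L_c = 75 − 27 = 48, R_n = 155.52 kN/bolt. φR_n = 0.75 × (2×140.94 + 6×155.52) = 911.3 kN.
Governing: min(1009.7, 911.3) = 911.3 kN → bearing.

911.3 kN (bearing governs)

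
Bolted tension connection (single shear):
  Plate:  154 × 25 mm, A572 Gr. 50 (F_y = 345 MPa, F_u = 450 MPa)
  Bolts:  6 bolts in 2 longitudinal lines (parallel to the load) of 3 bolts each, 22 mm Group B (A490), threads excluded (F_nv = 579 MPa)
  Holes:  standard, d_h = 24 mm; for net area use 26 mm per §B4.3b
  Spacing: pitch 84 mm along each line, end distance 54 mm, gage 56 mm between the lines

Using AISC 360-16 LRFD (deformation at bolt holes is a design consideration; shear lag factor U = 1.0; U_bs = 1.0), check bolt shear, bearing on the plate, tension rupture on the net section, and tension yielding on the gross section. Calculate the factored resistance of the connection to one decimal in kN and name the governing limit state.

860.6 kN (net-section rupture governs)

Bolt shear: A_b = π(22)²/4 = 380.13 mm². φR_n = 0.75 × 579 × 380.13 × 6 × 1 = 990.4 kN.
Bearing (25 mm plate, F_u = 450 MPa): end bolts L_c = 54 − 24/2 = 42, R_n = min(1.2×42×25×450, 2.4×22×25×450) = 567 kN/bolt; interior L_c = 84 − 24 = 60, R_n = 594 kN/bolt. φR_n = 0.75 × (2×567 + 4×594) = 2632.5 kN.
Tension rupture (net): A_n = (154 − 2×26)×25 = 2550 mm² (U = 1.0, A_e = A_n). φR_n = 0.75 × 450 × 2550 = 860.6 kN.
Tension yield (gross): A_g = 154×25 = 3850 mm². φR_n = 0.90 × 345 × 3850 = 1195.4 kN.
Governing: min(990.4, 2632.5, 860.6, 1195.4) = 860.6 kN → net-section rupture.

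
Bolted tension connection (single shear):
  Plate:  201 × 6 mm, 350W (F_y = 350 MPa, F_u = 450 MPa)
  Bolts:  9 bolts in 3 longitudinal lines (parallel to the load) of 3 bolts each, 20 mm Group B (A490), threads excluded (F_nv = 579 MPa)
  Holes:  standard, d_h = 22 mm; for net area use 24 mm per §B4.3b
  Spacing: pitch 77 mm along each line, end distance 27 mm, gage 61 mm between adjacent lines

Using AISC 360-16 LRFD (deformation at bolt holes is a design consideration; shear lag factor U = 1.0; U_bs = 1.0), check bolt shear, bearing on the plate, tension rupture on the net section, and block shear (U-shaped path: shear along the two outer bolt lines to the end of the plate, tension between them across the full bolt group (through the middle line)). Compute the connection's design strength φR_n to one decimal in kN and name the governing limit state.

261.2 kN (net-section rupture governs)

Bolt shear: A_b = π(20)²/4 = 314.16 mm². φR_n = 0.75 × 579 × 314.16 × 9 × 1 = 1227.8 kN.
Bearing (6 mm plate, F_u = 450 MPa): end bolts L_c = 27 − 22/2 = 16, R_n = min(1.2×16×6×450, 2.4×20×6×450) = 51.84 kN/bolt; interior L_c = 77 − 22 = 55, R_n = 129.6 kN/bolt. φR_n = 0.75 × (3×51.84 + 6×129.6) = 699.8 kN.
Tension rupture (net): A_n = (201 − 3×24)×6 = 774 mm² (U = 1.0, A_e = A_n). φR_n = 0.75 × 450 × 774 = 261.2 kN.
Block shear: shear path 2×[27+2×77] = 2×181 mm, A_gv = 2172, A_nv = 2×(181 − 2.5×24)×6 = 1452 mm²; tension across gage: (122 − 2×24)×6 = 444 mm². R_n = min(0.6×450×1452, 0.6×350×2172) + 1.0×450×444 = min(392.04, 456.12) + 199.8 = 591.84 kN. φR_n = 0.75 × 591.84 = 443.9 kN.
Governing: min(1227.8, 699.8, 261.2, 443.9) = 261.2 kN → net-section rupture.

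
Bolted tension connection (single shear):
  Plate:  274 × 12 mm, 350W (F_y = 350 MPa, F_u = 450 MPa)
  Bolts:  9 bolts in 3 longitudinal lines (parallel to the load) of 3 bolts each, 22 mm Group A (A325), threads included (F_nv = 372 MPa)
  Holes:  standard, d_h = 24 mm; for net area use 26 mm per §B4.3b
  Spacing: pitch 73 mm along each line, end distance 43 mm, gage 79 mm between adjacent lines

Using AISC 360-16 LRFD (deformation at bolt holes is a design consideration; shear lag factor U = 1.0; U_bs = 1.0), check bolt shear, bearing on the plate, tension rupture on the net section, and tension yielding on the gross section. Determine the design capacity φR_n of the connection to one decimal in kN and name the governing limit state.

Bolt shear: A_b = π(22)²/4 = 380.13 mm². φR_n = 0.75 × 372 × 380.13 × 9 × 1 = 954.5 kN.
Bearing (12 mm plate, F_u = 450 MPa): end bolts L_c = 43 − 24/2 = 31, R_n = min(1.2×31×12×450, 2.4×22×12×450) = 200.88 kN/bolt; interior L_c = 73 − 24 = 49, R_n = 285.12 kN/bolt. φR_n = 0.75 × (3×200.88 + 6×285.12) = 1735.0 kN.
Tension rupture (net): A_n = (274 − 3×26)×12 = 2352 mm² (U = 1.0, A_e = A_n). φR_n = 0.75 × 450 × 2352 = 793.8 kN.
Tension yield (gross): A_g = 274×12 = 3288 mm². φR_n = 0.90 × 350 × 3288 = 1035.7 kN.
Governing: min(954.5, 1735.0, 793.8, 1035.7) = 793.8 kN → net-section rupture.

793.8 kN (net-section rupture governs)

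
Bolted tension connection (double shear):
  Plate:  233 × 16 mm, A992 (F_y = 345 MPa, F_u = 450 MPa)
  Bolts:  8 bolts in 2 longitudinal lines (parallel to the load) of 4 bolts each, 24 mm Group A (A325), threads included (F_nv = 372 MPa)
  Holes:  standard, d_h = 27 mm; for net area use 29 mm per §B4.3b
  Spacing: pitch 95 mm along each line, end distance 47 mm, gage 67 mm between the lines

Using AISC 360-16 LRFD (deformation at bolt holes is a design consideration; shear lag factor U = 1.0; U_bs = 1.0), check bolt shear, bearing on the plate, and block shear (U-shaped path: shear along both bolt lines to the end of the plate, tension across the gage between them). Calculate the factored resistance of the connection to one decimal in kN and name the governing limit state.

1698.8 kN (block shear governs)

Bolt shear: A_b = π(24)²/4 = 452.39 mm². φR_n = 0.75 × 372 × 452.39 × 8 × 2 = 2019.5 kN.
Bearing (16 mm plate, F_u = 450 MPa): end bolts L_c = 47 − 27/2 = 33.5, R_n = min(1.2×33.5×16×450, 2.4×24×16×450) = 289.44 kN/bolt; interior L_c = 95 − 27 = 68, R_n = 414.72 kN/bolt. φR_n = 0.75 × (2×289.44 + 6×414.72) = 2300.4 kN.
Block shear: shear path 2×[47+3×95] = 2×332 mm, A_gv = 10624, A_nv = 2×(332 − 3.5×29)×16 = 7376 mm²; tension across gage: (67 − 1×29)×16 = 608 mm². R_n = min(0.6×450×7376, 0.6×345×10624) + 1.0×450×608 = min(1991.5, 2199.2) + 273.6 = 2265.1 kN. φR_n = 0.75 × 2265.1 = 1698.8 kN.
Governing: min(2019.5, 2300.4, 1698.8) = 1698.8 kN → block shear.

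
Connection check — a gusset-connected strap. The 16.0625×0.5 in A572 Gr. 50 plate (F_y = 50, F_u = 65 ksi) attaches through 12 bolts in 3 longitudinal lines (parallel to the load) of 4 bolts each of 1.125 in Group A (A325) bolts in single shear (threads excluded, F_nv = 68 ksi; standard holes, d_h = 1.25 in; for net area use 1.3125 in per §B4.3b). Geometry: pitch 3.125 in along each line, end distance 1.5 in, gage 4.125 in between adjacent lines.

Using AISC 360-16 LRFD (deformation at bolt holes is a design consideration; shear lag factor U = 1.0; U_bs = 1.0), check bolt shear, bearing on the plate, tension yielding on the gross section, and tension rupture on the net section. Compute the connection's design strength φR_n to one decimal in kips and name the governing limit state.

Bolt shear: A_b = π(1.125)²/4 = 0.99402 in². φR_n = 0.75 × 68 × 0.99402 × 12 × 1 = 608.3 kips.
Bearing (0.5 in plate, F_u = 65 ksi): end bolts L_c = 1.5 − 1.25/2 = 0.875, R_n = min(1.2×0.875×0.5×65, 2.4×1.125×0.5×65) = 34.125 kips/bolt; interior L_c = 3.125 − 1.25 = 1.875, R_n = 73.125 kips/bolt. φR_n = 0.75 × (3×34.125 + 9×73.125) = 570.4 kips.
Tension yield (gross): A_g = 16.0625×0.5 = 8.0313 in². φR_n = 0.90 × 50 × 8.0313 = 361.4 kips.
Tension rupture (net): A_n = (16.0625 − 3×1.3125)×0.5 = 6.0625 in² (U = 1.0, A_e = A_n). φR_n = 0.75 × 65 × 6.0625 = 295.5 kips.
Governing: min(608.3, 570.4, 361.4, 295.5) = 295.5 kips → net-section rupture.

295.5 kips (net-section rupture governs)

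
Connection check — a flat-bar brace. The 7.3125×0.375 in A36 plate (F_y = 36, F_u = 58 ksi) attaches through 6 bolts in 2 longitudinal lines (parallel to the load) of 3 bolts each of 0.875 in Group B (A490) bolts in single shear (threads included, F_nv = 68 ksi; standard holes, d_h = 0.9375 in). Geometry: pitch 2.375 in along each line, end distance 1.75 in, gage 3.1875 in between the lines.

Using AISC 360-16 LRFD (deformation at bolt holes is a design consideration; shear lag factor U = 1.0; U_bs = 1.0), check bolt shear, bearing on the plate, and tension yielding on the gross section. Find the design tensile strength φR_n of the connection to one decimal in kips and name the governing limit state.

Bolt shear: A_b = π(0.875)²/4 = 0.60132 in². φR_n = 0.75 × 68 × 0.60132 × 6 × 1 = 184.0 kips.
Bearing (0.375 in plate, F_u = 58 ksi): end bolts L_c = 1.75 − 0.9375/2 = 1.28125, R_n = min(1.2×1.28125×0.375×58, 2.4×0.875×0.375×58) = 33.441 kips/bolt; interior L_c = 2.375 − 0.9375 = 1.4375, R_n = 37.519 kips/bolt. φR_n = 0.75 × (2×33.441 + 4×37.519) = 162.7 kips.
Tension yield (gross): A_g = 7.3125×0.375 = 2.7422 in². φR_n = 0.90 × 36 × 2.7422 = 88.8 kips.
Governing: min(184.0, 162.7, 88.8) = 88.8 kips → gross-section yield.

88.8 kips (gross-section yield governs)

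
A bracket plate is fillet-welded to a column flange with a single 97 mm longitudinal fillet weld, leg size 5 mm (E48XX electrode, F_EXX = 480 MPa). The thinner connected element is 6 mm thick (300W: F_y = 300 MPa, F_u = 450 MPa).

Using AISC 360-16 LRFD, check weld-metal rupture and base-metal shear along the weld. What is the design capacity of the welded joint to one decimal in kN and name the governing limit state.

Weld metal: throat = 0.707×5 = 3.535 mm, L = 97 mm. φR_n = 0.75 × 0.6 × 480 × 3.535 × 97 = 74.1 kN.
Base metal shear (6 mm plate): yield φR_n = 1.0×0.6×300×6×97 = 104.8 kN; rupture φR_n = 0.75×0.6×450×6×97 = 117.9 kN; take 104.8 kN (yield).
Governing: min(74.1, 104.8) = 74.1 kN → weld metal.

74.1 kN (weld metal governs)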